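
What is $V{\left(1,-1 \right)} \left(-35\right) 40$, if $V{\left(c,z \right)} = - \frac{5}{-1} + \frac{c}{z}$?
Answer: $-5600$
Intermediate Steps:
$V{\left(c,z \right)} = 5 + \frac{c}{z}$ ($V{\left(c,z \right)} = \left(-5\right) \left(-1\right) + \frac{c}{z} = 5 + \frac{c}{z}$)
$V{\left(1,-1 \right)} \left(-35\right) 40 = \left(5 + 1 \frac{1}{-1}\right) \left(-35\right) 40 = \left(5 + 1 \left(-1\right)\right) \left(-35\right) 40 = \left(5 - 1\right) \left(-35\right) 40 = 4 \left(-35\right) 40 = \left(-140\right) 40 = -5600$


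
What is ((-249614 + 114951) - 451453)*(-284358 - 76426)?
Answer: 211461274944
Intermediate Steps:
((-249614 + 114951) - 451453)*(-284358 - 76426) = (-134663 - 451453)*(-360784) = -586116*(-360784) = 211461274944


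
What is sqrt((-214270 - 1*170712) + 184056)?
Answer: I*sqrt(200926) ≈ 448.25*I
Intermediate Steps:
sqrt((-214270 - 1*170712) + 184056) = sqrt((-214270 - 170712) + 184056) = sqrt(-384982 + 184056) = sqrt(-200926) = I*sqrt(200926)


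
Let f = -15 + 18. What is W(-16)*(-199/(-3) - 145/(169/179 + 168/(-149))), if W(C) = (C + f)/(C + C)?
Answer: 81738761/234768 ≈ 348.17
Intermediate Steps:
f = 3
W(C) = (3 + C)/(2*C) (W(C) = (C + 3)/(C + C) = (3 + C)/((2*C)) = (3 + C)*(1/(2*C)) = (3 + C)/(2*C))
W(-16)*(-199/(-3) - 145/(169/179 + 168/(-149))) = ((1/2)*(3 - 16)/(-16))*(-199/(-3) - 145/(169/179 + 168/(-149))) = ((1/2)*(-1/16)*(-13))*(-199*(-1/3) - 145/(169*(1/179) + 168*(-1/149))) = 13*(199/3 - 145/(169/179 - 168/149))/32 = 13*(199/3 - 145/(-4891/26671))/32 = 13*(199/3 - 145*(-26671/4891))/32 = 13*(199/3 + 3867295/4891)/32 = (13/32)*(12575194/14673) = 81738761/234768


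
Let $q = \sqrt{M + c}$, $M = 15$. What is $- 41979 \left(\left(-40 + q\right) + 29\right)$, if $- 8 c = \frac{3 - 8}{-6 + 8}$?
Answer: $461769 - \frac{293853 \sqrt{5}}{4} \approx 2.975 \cdot 10^{5}$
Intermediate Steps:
$c = \frac{5}{16}$ ($c = - \frac{\left(3 - 8\right) \frac{1}{-6 + 8}}{8} = - \frac{\left(-5\right) \frac{1}{2}}{8} = \left(- \frac{1}{8}\right) \left(- \frac{5}{2}\right) = \frac{5}{16} \approx 0.3125$)
$q = \frac{7 \sqrt{5}}{4}$ ($q = \sqrt{15 + \frac{5}{16}} = \sqrt{\frac{245}{16}} = \frac{7 \sqrt{5}}{4} \approx 3.9131$)
$- 41979 \left(\left(-40 + q\right) + 29\right) = - 41979 \left(\left(-40 + \frac{7 \sqrt{5}}{4}\right) + 29\right) = - 41979 \left(-11 + \frac{7 \sqrt{5}}{4}\right) = 461769 - \frac{293853 \sqrt{5}}{4}$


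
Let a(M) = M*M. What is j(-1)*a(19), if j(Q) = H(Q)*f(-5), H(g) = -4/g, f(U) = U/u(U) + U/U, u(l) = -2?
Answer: 5054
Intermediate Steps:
f(U) = 1 - U/2 (f(U) = U/(-2) + U/U = U*(-½) + 1 = -U/2 + 1 = 1 - U/2)
j(Q) = -14/Q (j(Q) = (-4/Q)*(1 - ½*(-5)) = (-4/Q)*(1 + 5/2) = -4/Q*(7/2) = -14/Q)
a(M) = M²
j(-1)*a(19) = -14/(-1)*19² = -14*(-1)*361 = 14*361 = 5054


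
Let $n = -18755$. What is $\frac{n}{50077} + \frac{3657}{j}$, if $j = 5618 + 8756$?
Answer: $- \frac{86452781}{719806798} \approx -0.12011$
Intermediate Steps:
$j = 14374$
$\frac{n}{50077} + \frac{3657}{j} = - \frac{18755}{50077} + \frac{3657}{14374} = - \frac{86452781}{719806798}$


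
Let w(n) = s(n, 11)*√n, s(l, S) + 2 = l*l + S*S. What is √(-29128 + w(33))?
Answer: 2*√(-7282 + 302*√33) ≈ 148.96*I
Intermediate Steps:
s(l, S) = -2 + S² + l² (s(l, S) = -2 + (l*l + S*S) = -2 + (l² + S²) = -2 + (S² + l²) = -2 + S² + l²)
w(n) = √n*(119 + n²) (w(n) = (-2 + 11² + n²)*√n = (-2 + 121 + n²)*√n = (119 + n²)*√n = √n*(119 + n²))
√(-29128 + w(33)) = √(-29128 + √33*(119 + 33²)) = √(-29128 + √33*(119 + 1089)) = √(-29128 + √33*1208) = √(-29128 + 1208*√33)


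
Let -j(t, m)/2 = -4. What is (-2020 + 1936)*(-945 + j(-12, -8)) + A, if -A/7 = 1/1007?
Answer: 79258949/1007 ≈ 78708.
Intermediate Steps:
j(t, m) = 8 (j(t, m) = -2*(-4) = 8)
A = -7/1007 ≈ -0.0069513
(-2020 + 1936)*(-945 + j(-12, -8)) + A = (-2020 + 1936)*(-945 + 8) - 7/1007 = -84*(-937) - 7/1007 = 78708 - 7/1007 = 79258949/1007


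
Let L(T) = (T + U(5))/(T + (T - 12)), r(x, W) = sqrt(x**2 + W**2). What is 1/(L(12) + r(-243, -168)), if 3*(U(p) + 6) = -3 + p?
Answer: -45/7069088 + 243*sqrt(9697)/7069088 ≈ 0.0033787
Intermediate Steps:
U(p) = -7 + p/3 (U(p) = -6 + (-3 + p)/3 = -6 + (-1 + p/3) = -7 + p/3)
r(x, W) = sqrt(W**2 + x**2)
L(T) = (-16/3 + T)/(-12 + 2*T) (L(T) = (T + (-7 + (1/3)*5))/(T + (T - 12)) = (T + (-7 + 5/3))/(T + (-12 + T)) = (T - 16/3)/(-12 + 2*T) = (-16/3 + T)/(-12 + 2*T))
1/(L(12) + r(-243, -168)) = 1/((-16 + 3*12)/(6*(-6 + 12)) + sqrt((-168)**2 + (-243)**2)) = 1/((1/6)*(-16 + 36)/6 + sqrt(28224 + 59049)) = 1/((1/6)*(1/6)*20 + sqrt(87273)) = 1/(5/9 + 3*sqrt(9697))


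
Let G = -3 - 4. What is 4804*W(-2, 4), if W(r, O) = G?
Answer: -33628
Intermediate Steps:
G = -7
W(r, O) = -7
4804*W(-2, 4) = 4804*(-7) = -33628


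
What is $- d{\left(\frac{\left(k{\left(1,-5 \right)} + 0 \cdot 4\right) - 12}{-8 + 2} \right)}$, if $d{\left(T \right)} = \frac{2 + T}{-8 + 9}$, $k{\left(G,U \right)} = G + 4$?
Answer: $- \frac{19}{6} \approx -3.1667$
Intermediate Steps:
$k{\left(G,U \right)} = 4 + G$
$d{\left(T \right)} = 2 + T$ ($d{\left(T \right)} = \frac{2 + T}{1} = \left(2 + T\right) 1 = 2 + T$)
$- d{\left(\frac{\left(k{\left(1,-5 \right)} + 0 \cdot 4\right) - 12}{-8 + 2} \right)} = - (2 + \frac{\left(\left(4 + 1\right) + 0 \cdot 4\right) - 12}{-8 + 2}) = - (2 + \frac{\left(5 + 0\right) - 12}{-6}) = - (2 + \left(5 - 12\right) \left(- \frac{1}{6}\right)) = - (2 - - \frac{7}{6}) = - (2 + \frac{7}{6}) = \left(-1\right) \frac{19}{6} = - \frac{19}{6}$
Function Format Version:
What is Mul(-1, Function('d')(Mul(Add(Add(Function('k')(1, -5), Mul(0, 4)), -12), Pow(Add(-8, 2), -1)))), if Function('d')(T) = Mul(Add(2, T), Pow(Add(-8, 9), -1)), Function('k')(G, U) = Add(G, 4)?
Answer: Rational(-19, 6) ≈ -3.1667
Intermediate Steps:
Function('k')(G, U) = Add(4, G)
Function('d')(T) = Add(2, T) (Function('d')(T) = Mul(Add(2, T), Pow(1, -1)) = Mul(Add(2, T), 1) = Add(2, T))
Mul(-1, Function('d')(Mul(Add(Add(Function('k')(1, -5), Mul(0, 4)), -12), Pow(Add(-8, 2), -1)))) = Mul(-1, Add(2, Mul(Add(Add(Add(4, 1), Mul(0, 4)), -12), Pow(Add(-8, 2), -1)))) = Mul(-1, Add(2, Mul(Add(Add(5, 0), -12), Pow(-6, -1)))) = Mul(-1, Add(2, Mul(Add(5, -12), Rational(-1, 6)))) = Mul(-1, Add(2, Mul(-7, Rational(-1, 6)))) = Mul(-1, Add(2, Rational(7, 6))) = Mul(-1, Rational(19, 6)) = Rational(-19, 6)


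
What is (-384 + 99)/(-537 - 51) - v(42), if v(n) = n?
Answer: -8137/196 ≈ -41.515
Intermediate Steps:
(-384 + 99)/(-537 - 51) - v(42) = (-384 + 99)/(-537 - 51) - 1*42 = -285/(-588) - 42 = -285*(-1/588) - 42 = 95/196 - 42 = -8137/196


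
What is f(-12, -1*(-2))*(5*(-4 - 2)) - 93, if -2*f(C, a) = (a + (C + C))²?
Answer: 7167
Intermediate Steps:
f(C, a) = -(a + 2*C)²/2 (f(C, a) = -(a + (C + C))²/2 = -(a + 2*C)²/2)
f(-12, -1*(-2))*(5*(-4 - 2)) - 93 = (-(-1*(-2) + 2*(-12))²/2)*(5*(-4 - 2)) - 93 = (-(2 - 24)²/2)*(5*(-6)) - 93 = -½*(-22)²*(-30) - 93 = -½*484*(-30) - 93 = -242*(-30) - 93 = 7260 - 93 = 7167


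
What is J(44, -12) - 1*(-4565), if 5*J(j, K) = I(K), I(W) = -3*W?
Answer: 22861/5 ≈ 4572.2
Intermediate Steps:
J(j, K) = -3*K/5 (J(j, K) = (-3*K)/5 = -3*K/5)
J(44, -12) - 1*(-4565) = -3/5*(-12) - 1*(-4565) = 36/5 + 4565 = 22861/5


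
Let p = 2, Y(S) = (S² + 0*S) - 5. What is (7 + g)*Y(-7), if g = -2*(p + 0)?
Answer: 132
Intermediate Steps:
Y(S) = -5 + S² (Y(S) = (S² + 0) - 5 = S² - 5 = -5 + S²)
g = -4 (g = -2*(2 + 0) = -2*2 = -4)
(7 + g)*Y(-7) = (7 - 4)*(-5 + (-7)²) = 3*(-5 + 49) = 3*44 = 132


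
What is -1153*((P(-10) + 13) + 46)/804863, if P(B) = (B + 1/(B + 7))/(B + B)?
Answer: -4117363/48291780 ≈ -0.085260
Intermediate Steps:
P(B) = (B + 1/(7 + B))/(2*B) (P(B) = (B + 1/(7 + B))/((2*B)) = (B + 1/(7 + B))*(1/(2*B)) = (B + 1/(7 + B))/(2*B))
-1153*((P(-10) + 13) + 46)/804863 = -1153*(((½)*(1 + (-10)² + 7*(-10))/(-10*(7 - 10)) + 13) + 46)/804863 = -1153*(((½)*(-⅒)*(1 + 100 - 70)/(-3) + 13) + 46)*(1/804863) = -1153*(((½)*(-⅒)*(-⅓)*31 + 13) + 46)*(1/804863) = -1153*((31/60 + 13) + 46)*(1/804863) = -1153*(811/60 + 46)*(1/804863) = -1153*3571/60*(1/804863) = -4117363/60*1/804863 = -4117363/48291780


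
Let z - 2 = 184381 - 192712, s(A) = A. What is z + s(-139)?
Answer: -8468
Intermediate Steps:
z = -8329 (z = 2 + (184381 - 192712) = 2 - 8331 = -8329)
z + s(-139) = -8329 - 139 = -8468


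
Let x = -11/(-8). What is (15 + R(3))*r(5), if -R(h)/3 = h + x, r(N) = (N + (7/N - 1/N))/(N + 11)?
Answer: 93/128 ≈ 0.72656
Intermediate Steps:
x = 11/8 (x = -11*(-⅛) = 11/8 ≈ 1.3750)
r(N) = (N + 6/N)/(11 + N)
R(h) = -33/8 - 3*h (R(h) = -3*(h + 11/8) = -3*(11/8 + h) = -33/8 - 3*h)
(15 + R(3))*r(5) = (15 + (-33/8 - 3*3))*((6 + 5²)/(5*(11 + 5))) = (15 + (-33/8 - 9))*((⅕)*(6 + 25)/16) = (15 - 105/8)*((⅕)*(1/16)*31) = (15/8)*(31/80) = 93/128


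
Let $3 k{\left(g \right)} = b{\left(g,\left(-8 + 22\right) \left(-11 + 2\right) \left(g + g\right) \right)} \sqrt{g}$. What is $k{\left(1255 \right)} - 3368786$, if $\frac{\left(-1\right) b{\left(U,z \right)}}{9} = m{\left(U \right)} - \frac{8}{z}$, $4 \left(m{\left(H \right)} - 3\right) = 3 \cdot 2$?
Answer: $-3368786 - \frac{711589 \sqrt{1255}}{52710} \approx -3.3693 \cdot 10^{6}$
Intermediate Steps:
$m{\left(H \right)} = \frac{9}{2}$ ($m{\left(H \right)} = 3 + \frac{3 \cdot 2}{4} = 3 + \frac{1}{4} \cdot 6 = 3 + \frac{3}{2} = \frac{9}{2}$)
$b{\left(U,z \right)} = - \frac{81}{2} + \frac{72}{z}$ ($b{\left(U,z \right)} = - 9 \left(\frac{9}{2} - \frac{8}{z}\right) = - \frac{81}{2} + \frac{72}{z}$)
$k{\left(g \right)} = \frac{\sqrt{g} \left(- \frac{81}{2} - \frac{2}{7 g}\right)}{3}$ ($k{\left(g \right)} = \frac{\left(- \frac{81}{2} + \frac{72}{\left(-8 + 22\right) \left(-11 + 2\right) \left(g + g\right)}\right) \sqrt{g}}{3} = \frac{\left(- \frac{81}{2} + \frac{72}{14 \left(-9\right) 2 g}\right) \sqrt{g}}{3} = \frac{\left(- \frac{81}{2} + \frac{72}{\left(-126\right) 2 g}\right) \sqrt{g}}{3} = \frac{\left(- \frac{81}{2} + \frac{72}{\left(-252\right) g}\right) \sqrt{g}}{3} = \frac{\left(- \frac{81}{2} + 72 \left(- \frac{1}{252 g}\right)\right) \sqrt{g}}{3} = \frac{\left(- \frac{81}{2} - \frac{2}{7 g}\right) \sqrt{g}}{3} = \frac{\sqrt{g} \left(- \frac{81}{2} - \frac{2}{7 g}\right)}{3}$)
$k{\left(1255 \right)} - 3368786 = \frac{-4 - 711585}{42 \sqrt{1255}} - 3368786 = \frac{\frac{\sqrt{1255}}{1255} \left(-4 - 711585\right)}{42} - 3368786 = \frac{1}{42} \frac{\sqrt{1255}}{1255} \left(-711589\right) - 3368786 = - \frac{711589 \sqrt{1255}}{52710} - 3368786 = -3368786 - \frac{711589 \sqrt{1255}}{52710}$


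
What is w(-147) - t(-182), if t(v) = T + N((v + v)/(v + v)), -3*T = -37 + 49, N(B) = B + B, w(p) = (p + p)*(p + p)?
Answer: 86438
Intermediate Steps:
w(p) = 4*p**2 (w(p) = (2*p)*(2*p) = 4*p**2)
N(B) = 2*B
T = -4 (T = -(-37 + 49)/3 = -1/3*12 = -4)
t(v) = -2 (t(v) = -4 + 2*((v + v)/(v + v)) = -4 + 2*((2*v)/((2*v))) = -4 + 2*((2*v)*(1/(2*v))) = -4 + 2*1 = -4 + 2 = -2)
w(-147) - t(-182) = 4*(-147)**2 - 1*(-2) = 4*21609 + 2 = 86436 + 2 = 86438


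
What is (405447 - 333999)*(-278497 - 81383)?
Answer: -25712706240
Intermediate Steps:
(405447 - 333999)*(-278497 - 81383) = 71448*(-359880) = -25712706240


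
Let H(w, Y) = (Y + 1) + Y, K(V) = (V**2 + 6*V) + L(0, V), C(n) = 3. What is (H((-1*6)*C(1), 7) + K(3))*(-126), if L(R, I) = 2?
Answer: -5544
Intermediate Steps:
K(V) = 2 + V**2 + 6*V (K(V) = (V**2 + 6*V) + 2 = 2 + V**2 + 6*V)
H(w, Y) = 1 + 2*Y (H(w, Y) = (1 + Y) + Y = 1 + 2*Y)
(H((-1*6)*C(1), 7) + K(3))*(-126) = ((1 + 2*7) + (2 + 3**2 + 6*3))*(-126) = ((1 + 14) + (2 + 9 + 18))*(-126) = (15 + 29)*(-126) = 44*(-126) = -5544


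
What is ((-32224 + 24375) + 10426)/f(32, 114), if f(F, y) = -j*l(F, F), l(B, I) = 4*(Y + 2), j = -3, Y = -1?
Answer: 859/4 ≈ 214.75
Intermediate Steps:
l(B, I) = 4 (l(B, I) = 4*(-1 + 2) = 4*1 = 4)
f(F, y) = 12 (f(F, y) = -(-3)*4 = -1*(-12) = 12)
((-32224 + 24375) + 10426)/f(32, 114) = ((-32224 + 24375) + 10426)/12 = (-7849 + 10426)*(1/12) = 2577*(1/12) = 859/4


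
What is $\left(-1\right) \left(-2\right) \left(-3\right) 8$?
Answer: $-48$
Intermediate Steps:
$\left(-1\right) \left(-2\right) \left(-3\right) 8 = 2 \left(-3\right) 8 = \left(-6\right) 8 = -48$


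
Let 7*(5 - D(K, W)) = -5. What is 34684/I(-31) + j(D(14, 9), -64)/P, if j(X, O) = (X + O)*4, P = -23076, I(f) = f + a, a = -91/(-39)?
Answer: -700316138/578823 ≈ -1209.9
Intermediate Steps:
a = 7/3 (a = -91*(-1/39) = 7/3 ≈ 2.3333)
D(K, W) = 40/7 (D(K, W) = 5 - ⅐*(-5) = 5 + 5/7 = 40/7)
I(f) = 7/3 + f (I(f) = f + 7/3 = 7/3 + f)
j(X, O) = 4*O + 4*X (j(X, O) = (O + X)*4 = 4*O + 4*X)
34684/I(-31) + j(D(14, 9), -64)/P = 34684/(7/3 - 31) + (4*(-64) + 4*(40/7))/(-23076) = 34684/(-86/3) + (-256 + 160/7)*(-1/23076) = 34684*(-3/86) - 1632/7*(-1/23076) = -52026/43 + 136/13461 = -700316138/578823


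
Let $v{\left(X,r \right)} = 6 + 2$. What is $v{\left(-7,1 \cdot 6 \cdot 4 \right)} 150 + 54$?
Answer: $1254$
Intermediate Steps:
$v{\left(X,r \right)} = 8$
$v{\left(-7,1 \cdot 6 \cdot 4 \right)} 150 + 54 = 8 \cdot 150 + 54 = 1200 + 54 = 1254$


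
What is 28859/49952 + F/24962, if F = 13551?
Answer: 99805565/89064416 ≈ 1.1206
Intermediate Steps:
28859/49952 + F/24962 = 28859/49952 + 13551/24962 = 99805565/89064416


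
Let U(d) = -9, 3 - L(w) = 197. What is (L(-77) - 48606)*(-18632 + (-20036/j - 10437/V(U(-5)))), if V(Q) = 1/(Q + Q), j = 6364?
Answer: -13139218708000/1591 ≈ -8.2585e+9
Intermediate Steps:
L(w) = -194 (L(w) = 3 - 1*197 = 3 - 197 = -194)
V(Q) = 1/(2*Q)
(L(-77) - 48606)*(-18632 + (-20036/j - 10437/V(U(-5)))) = (-194 - 48606)*(-18632 + (-20036/6364 - 10437/((½)/(-9)))) = -48800*(-18632 + (-20036*1/6364 - 10437/((½)*(-⅑)))) = -48800*(-18632 + (-5009/1591 - 10437/(-1/18))) = -48800*(-18632 + (-5009/1591 - 10437*(-18))) = -48800*(-18632 + (-5009/1591 + 187866)) = -48800*(-18632 + 298889797/1591) = -48800*269246285/1591 = -13139218708000/1591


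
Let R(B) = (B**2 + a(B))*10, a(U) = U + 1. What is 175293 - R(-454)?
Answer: -1881337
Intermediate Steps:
a(U) = 1 + U
R(B) = 10 + 10*B + 10*B**2 (R(B) = (B**2 + (1 + B))*10 = (1 + B + B**2)*10 = 10 + 10*B + 10*B**2)
175293 - R(-454) = 175293 - (10 + 10*(-454) + 10*(-454)**2) = 175293 - (10 - 4540 + 10*206116) = 175293 - (10 - 4540 + 2061160) = 175293 - 1*2056630 = 175293 - 2056630 = -1881337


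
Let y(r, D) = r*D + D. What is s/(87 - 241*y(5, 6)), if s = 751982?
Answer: -107426/1227 ≈ -87.552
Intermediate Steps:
y(r, D) = D + D*r (y(r, D) = D*r + D = D + D*r)
s/(87 - 241*y(5, 6)) = 751982/(87 - 1446*(1 + 5)) = 751982/(87 - 1446*6) = 751982/(87 - 241*36) = 751982/(87 - 8676) = 751982/(-8589) = 751982*(-1/8589) = -107426/1227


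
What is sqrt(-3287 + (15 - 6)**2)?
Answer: I*sqrt(3206) ≈ 56.622*I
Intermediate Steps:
sqrt(-3287 + (15 - 6)**2) = sqrt(-3287 + 9**2) = sqrt(-3287 + 81) = sqrt(-3206) = I*sqrt(3206)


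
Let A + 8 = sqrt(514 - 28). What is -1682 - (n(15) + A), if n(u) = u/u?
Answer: -1675 - 9*sqrt(6) ≈ -1697.0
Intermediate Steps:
A = -8 + 9*sqrt(6) (A = -8 + sqrt(514 - 28) = -8 + sqrt(486) = -8 + 9*sqrt(6) ≈ 14.045)
n(u) = 1
-1682 - (n(15) + A) = -1682 - (1 + (-8 + 9*sqrt(6))) = -1682 - (-7 + 9*sqrt(6)) = -1682 + (7 - 9*sqrt(6)) = -1675 - 9*sqrt(6)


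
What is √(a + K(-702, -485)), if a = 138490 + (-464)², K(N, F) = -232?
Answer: √353554 ≈ 594.60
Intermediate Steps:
a = 353786 (a = 138490 + 215296 = 353786)
√(a + K(-702, -485)) = √(353786 - 232) = √353554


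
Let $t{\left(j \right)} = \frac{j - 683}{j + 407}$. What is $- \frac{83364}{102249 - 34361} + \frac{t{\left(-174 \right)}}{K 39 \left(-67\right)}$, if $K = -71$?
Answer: $- \frac{900905513423}{733646250948} \approx -1.228$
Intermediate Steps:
$t{\left(j \right)} = \frac{-683 + j}{407 + j}$
$- \frac{83364}{102249 - 34361} + \frac{t{\left(-174 \right)}}{K 39 \left(-67\right)} = - \frac{83364}{102249 - 34361} + \frac{\frac{1}{407 - 174} \left(-683 - 174\right)}{\left(-71\right) 39 \left(-67\right)} = - \frac{83364}{102249 - 34361} + \frac{\frac{1}{233} \left(-857\right)}{\left(-2769\right) \left(-67\right)} = - \frac{83364}{67888} + \frac{\frac{1}{233} \left(-857\right)}{185523} = \left(-83364\right) \frac{1}{67888} - \frac{857}{43226859} = - \frac{20841}{16972} - \frac{857}{43226859} = - \frac{900905513423}{733646250948}$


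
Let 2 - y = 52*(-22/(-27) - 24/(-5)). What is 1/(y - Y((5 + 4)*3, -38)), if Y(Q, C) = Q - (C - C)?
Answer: -135/42791 ≈ -0.0031549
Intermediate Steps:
Y(Q, C) = Q (Y(Q, C) = Q - 1*0 = Q + 0 = Q)
y = -39146/135 (y = 2 - 52*(-22/(-27) - 24/(-5)) = 2 - 52*(-22*(-1/27) - 24*(-⅕)) = 2 - 52*(22/27 + 24/5) = 2 - 52*758/135 = 2 - 1*39416/135 = 2 - 39416/135 = -39146/135 ≈ -289.97)
1/(y - Y((5 + 4)*3, -38)) = 1/(-39146/135 - (5 + 4)*3) = 1/(-39146/135 - 9*3) = 1/(-39146/135 - 1*27) = 1/(-39146/135 - 27) = 1/(-42791/135) = -135/42791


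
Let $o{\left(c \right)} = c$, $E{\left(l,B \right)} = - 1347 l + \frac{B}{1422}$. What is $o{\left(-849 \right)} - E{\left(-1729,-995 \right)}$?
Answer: $- \frac{3312991669}{1422} \approx -2.3298 \cdot 10^{6}$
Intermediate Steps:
$E{\left(l,B \right)} = - 1347 l + \frac{B}{1422}$
$o{\left(-849 \right)} - E{\left(-1729,-995 \right)} = -849 - \left(\left(-1347\right) \left(-1729\right) + \frac{1}{1422} \left(-995\right)\right) = -849 - \left(2328963 - \frac{995}{1422}\right) = -849 - \frac{3311784391}{1422} = - \frac{3312991669}{1422}$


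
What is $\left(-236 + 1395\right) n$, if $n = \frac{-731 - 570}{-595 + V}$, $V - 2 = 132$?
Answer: $\frac{1507859}{461} \approx 3270.8$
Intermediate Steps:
$V = 134$ ($V = 2 + 132 = 134$)
$n = \frac{1301}{461}$ ($n = \frac{-731 - 570}{-595 + 134} = - \frac{1301}{-461} = \left(-1301\right) \left(- \frac{1}{461}\right) = \frac{1301}{461} \approx 2.8221$)
$\left(-236 + 1395\right) n = \left(-236 + 1395\right) \frac{1301}{461} = 1159 \cdot \frac{1301}{461} = \frac{1507859}{461}$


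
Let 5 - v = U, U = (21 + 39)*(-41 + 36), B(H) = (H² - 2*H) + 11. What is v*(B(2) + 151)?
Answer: 49410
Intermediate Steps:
B(H) = 11 + H² - 2*H
U = -300 (U = 60*(-5) = -300)
v = 305 (v = 5 - 1*(-300) = 5 + 300 = 305)
v*(B(2) + 151) = 305*((11 + 2² - 2*2) + 151) = 305*((11 + 4 - 4) + 151) = 305*(11 + 151) = 305*162 = 49410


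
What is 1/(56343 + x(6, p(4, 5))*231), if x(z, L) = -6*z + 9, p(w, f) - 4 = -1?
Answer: 1/50106 ≈ 1.9958e-5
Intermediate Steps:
p(w, f) = 3 (p(w, f) = 4 - 1 = 3)
x(z, L) = 9 - 6*z
1/(56343 + x(6, p(4, 5))*231) = 1/(56343 + (9 - 6*6)*231) = 1/(56343 + (9 - 36)*231) = 1/(56343 - 27*231) = 1/(56343 - 6237) = 1/50106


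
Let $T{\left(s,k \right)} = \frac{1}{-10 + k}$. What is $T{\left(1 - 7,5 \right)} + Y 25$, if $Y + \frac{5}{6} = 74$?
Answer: $\frac{54869}{30} \approx 1829.0$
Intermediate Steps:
$Y = \frac{439}{6}$ ($Y = - \frac{5}{6} + 74 = \frac{439}{6} \approx 73.167$)
$T{\left(1 - 7,5 \right)} + Y 25 = \frac{1}{-10 + 5} + \frac{439}{6} \cdot 25 = \frac{1}{-5} + \frac{10975}{6} = - \frac{1}{5} + \frac{10975}{6} = \frac{54869}{30}$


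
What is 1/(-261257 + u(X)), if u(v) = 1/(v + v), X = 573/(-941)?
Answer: -1146/299401463 ≈ -3.8276e-6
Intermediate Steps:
X = -573/941 (X = 573*(-1/941) = -573/941 ≈ -0.60893)
u(v) = 1/(2*v)
1/(-261257 + u(X)) = 1/(-261257 + 1/(2*(-573/941))) = 1/(-261257 + (½)*(-941/573)) = 1/(-261257 - 941/1146) = 1/(-299401463/1146) = -1146/299401463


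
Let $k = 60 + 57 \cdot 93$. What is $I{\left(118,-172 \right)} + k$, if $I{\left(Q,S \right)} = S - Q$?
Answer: $5071$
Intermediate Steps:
$k = 5361$ ($k = 60 + 5301 = 5361$)
$I{\left(118,-172 \right)} + k = \left(-172 - 118\right) + 5361 = -290 + 5361 = 5071$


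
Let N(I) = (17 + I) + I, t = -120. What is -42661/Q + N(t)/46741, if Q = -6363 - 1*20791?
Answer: 1987962459/1269205114 ≈ 1.5663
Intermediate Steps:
Q = -27154 (Q = -6363 - 20791 = -27154)
N(I) = 17 + 2*I
-42661/Q + N(t)/46741 = -42661/(-27154) + (17 + 2*(-120))/46741 = -42661*(-1/27154) + (17 - 240)*(1/46741) = 42661/27154 - 223*1/46741 = 42661/27154 - 223/46741 = 1987962459/1269205114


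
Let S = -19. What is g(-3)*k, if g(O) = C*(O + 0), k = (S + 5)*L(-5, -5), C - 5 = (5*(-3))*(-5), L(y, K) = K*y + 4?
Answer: 97440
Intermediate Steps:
L(y, K) = 4 + K*y
C = 80 (C = 5 + (5*(-3))*(-5) = 5 - 15*(-5) = 5 + 75 = 80)
k = -406 (k = (-19 + 5)*(4 - 5*(-5)) = -14*(4 + 25) = -14*29 = -406)
g(O) = 80*O (g(O) = 80*(O + 0) = 80*O)
g(-3)*k = (80*(-3))*(-406) = -240*(-406) = 97440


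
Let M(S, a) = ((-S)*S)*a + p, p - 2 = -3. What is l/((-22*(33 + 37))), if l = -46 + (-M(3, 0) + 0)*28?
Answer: 9/770 ≈ 0.011688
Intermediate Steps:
p = -1 (p = 2 - 3 = -1)
M(S, a) = -1 - a*S² (M(S, a) = ((-S)*S)*a - 1 = (-S²)*a - 1 = -a*S² - 1 = -1 - a*S²)
l = -18 (l = -46 + (-(-1 - 1*0*3²) + 0)*28 = -46 + (-(-1 - 1*0*9) + 0)*28 = -46 + (-(-1 + 0) + 0)*28 = -46 + (-1*(-1) + 0)*28 = -46 + (1 + 0)*28 = -46 + 1*28 = -46 + 28 = -18)
l/((-22*(33 + 37))) = -18*(-1/(22*(33 + 37))) = -18/((-22*70)) = -18/(-1540) = -18*(-1/1540) = 9/770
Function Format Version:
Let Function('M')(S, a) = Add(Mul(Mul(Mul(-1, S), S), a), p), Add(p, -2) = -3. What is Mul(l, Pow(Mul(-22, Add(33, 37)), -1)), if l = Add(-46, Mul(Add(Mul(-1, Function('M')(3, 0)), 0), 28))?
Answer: Rational(9, 770) ≈ 0.011688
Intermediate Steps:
p = -1 (p = Add(2, -3) = -1)
Function('M')(S, a) = Add(-1, Mul(-1, a, Pow(S, 2))) (Function('M')(S, a) = Add(Mul(Mul(Mul(-1, S), S), a), -1) = Add(Mul(Mul(-1, Pow(S, 2)), a), -1) = Add(Mul(-1, a, Pow(S, 2)), -1) = Add(-1, Mul(-1, a, Pow(S, 2))))
l = -18 (l = Add(-46, Mul(Add(Mul(-1, Add(-1, Mul(-1, 0, Pow(3, 2)))), 0), 28)) = Add(-46, Mul(Add(Mul(-1, Add(-1, Mul(-1, 0, 9))), 0), 28)) = Add(-46, Mul(Add(Mul(-1, Add(-1, 0)), 0), 28)) = Add(-46, Mul(Add(Mul(-1, -1), 0), 28)) = Add(-46, Mul(Add(1, 0), 28)) = Add(-46, Mul(1, 28)) = Add(-46, 28) = -18)
Mul(l, Pow(Mul(-22, Add(33, 37)), -1)) = Mul(-18, Pow(Mul(-22, Add(33, 37)), -1)) = Mul(-18, Pow(Mul(-22, 70), -1)) = Mul(-18, Pow(-1540, -1)) = Mul(-18, Rational(-1, 1540)) = Rational(9, 770)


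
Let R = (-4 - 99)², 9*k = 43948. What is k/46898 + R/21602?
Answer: 2713616317/4558907682 ≈ 0.59523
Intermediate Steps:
k = 43948/9 (k = (⅑)*43948 = 43948/9 ≈ 4883.1)
R = 10609 (R = (-103)² = 10609)
k/46898 + R/21602 = (43948/9)/46898 + 10609/21602 = (43948/9)*(1/46898) + 10609*(1/21602) = 21974/211041 + 10609/21602 = 2713616317/4558907682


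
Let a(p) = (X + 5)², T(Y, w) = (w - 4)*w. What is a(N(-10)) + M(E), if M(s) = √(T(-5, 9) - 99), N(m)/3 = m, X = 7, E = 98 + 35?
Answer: 144 + 3*I*√6 ≈ 144.0 + 7.3485*I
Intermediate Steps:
E = 133
T(Y, w) = w*(-4 + w) (T(Y, w) = (-4 + w)*w = w*(-4 + w))
N(m) = 3*m
a(p) = 144 (a(p) = (7 + 5)² = 12² = 144)
M(s) = 3*I*√6 (M(s) = √(9*(-4 + 9) - 99) = √(9*5 - 99) = √(45 - 99) = √(-54) = 3*I*√6)
a(N(-10)) + M(E) = 144 + 3*I*√6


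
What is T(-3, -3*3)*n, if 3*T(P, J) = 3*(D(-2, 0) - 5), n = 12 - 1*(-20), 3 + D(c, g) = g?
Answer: -256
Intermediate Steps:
D(c, g) = -3 + g
n = 32 (n = 12 + 20 = 32)
T(P, J) = -8 (T(P, J) = (3*((-3 + 0) - 5))/3 = (3*(-3 - 5))/3 = (3*(-8))/3 = (1/3)*(-24) = -8)
T(-3, -3*3)*n = -8*32 = -256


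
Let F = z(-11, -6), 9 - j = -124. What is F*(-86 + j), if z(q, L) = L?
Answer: -282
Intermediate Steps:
j = 133 (j = 9 - 1*(-124) = 9 + 124 = 133)
F = -6
F*(-86 + j) = -6*(-86 + 133) = -6*47 = -282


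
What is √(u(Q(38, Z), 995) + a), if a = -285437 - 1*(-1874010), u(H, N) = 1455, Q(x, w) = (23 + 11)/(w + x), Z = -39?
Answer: 2*√397507 ≈ 1261.0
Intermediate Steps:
Q(x, w) = 34/(w + x)
a = 1588573 (a = -285437 + 1874010 = 1588573)
√(u(Q(38, Z), 995) + a) = √(1455 + 1588573) = √1590028 = 2*√397507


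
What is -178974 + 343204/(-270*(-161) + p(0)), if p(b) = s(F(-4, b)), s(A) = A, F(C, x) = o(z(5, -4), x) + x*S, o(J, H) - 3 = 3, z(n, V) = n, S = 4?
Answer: -1945182605/10869 ≈ -1.7897e+5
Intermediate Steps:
o(J, H) = 6 (o(J, H) = 3 + 3 = 6)
F(C, x) = 6 + 4*x (F(C, x) = 6 + x*4 = 6 + 4*x)
p(b) = 6 + 4*b
-178974 + 343204/(-270*(-161) + p(0)) = -178974 + 343204/(-270*(-161) + (6 + 4*0)) = -178974 + 343204/(43470 + (6 + 0)) = -178974 + 343204/(43470 + 6) = -178974 + 343204/43476 = -178974 + 343204*(1/43476) = -178974 + 85801/10869 = -1945182605/10869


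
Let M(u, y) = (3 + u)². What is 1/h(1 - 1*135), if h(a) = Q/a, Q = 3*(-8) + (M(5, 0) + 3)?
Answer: -134/43 ≈ -3.1163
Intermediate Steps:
Q = 43 (Q = 3*(-8) + ((3 + 5)² + 3) = -24 + (8² + 3) = -24 + (64 + 3) = -24 + 67 = 43)
h(a) = 43/a
1/h(1 - 1*135) = 1/(43/(1 - 1*135)) = 1/(43/(1 - 135)) = 1/(43/(-134)) = 1/(43*(-1/134)) = 1/(-43/134) = -134/43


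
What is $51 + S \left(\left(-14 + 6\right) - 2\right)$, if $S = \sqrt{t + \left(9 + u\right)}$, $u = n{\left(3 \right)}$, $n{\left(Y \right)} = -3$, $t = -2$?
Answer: $31$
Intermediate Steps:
$u = -3$
$S = 2$ ($S = \sqrt{-2 + \left(9 - 3\right)} = \sqrt{-2 + 6} = \sqrt{4} = 2$)
$51 + S \left(\left(-14 + 6\right) - 2\right) = 51 + 2 \left(\left(-14 + 6\right) - 2\right) = 51 + 2 \left(-8 - 2\right) = 51 + 2 \left(-10\right) = 51 - 20 = 31$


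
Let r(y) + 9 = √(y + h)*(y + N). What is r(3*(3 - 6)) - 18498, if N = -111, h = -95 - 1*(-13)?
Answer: -18507 - 120*I*√91 ≈ -18507.0 - 1144.7*I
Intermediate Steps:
h = -82 (h = -95 + 13 = -82)
r(y) = -9 + √(-82 + y)*(-111 + y) (r(y) = -9 + √(y - 82)*(y - 111) = -9 + √(-82 + y)*(-111 + y))
r(3*(3 - 6)) - 18498 = (-9 - 111*√(-82 + 3*(3 - 6)) + (3*(3 - 6))*√(-82 + 3*(3 - 6))) - 18498 = (-9 - 111*√(-82 + 3*(-3)) + (3*(-3))*√(-82 + 3*(-3))) - 18498 = (-9 - 111*√(-82 - 9) - 9*√(-82 - 9)) - 18498 = (-9 - 111*I*√91 - 9*I*√91) - 18498 = (-9 - 120*I*√91) - 18498 = -18507 - 120*I*√91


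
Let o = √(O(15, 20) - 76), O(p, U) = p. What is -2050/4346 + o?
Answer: -25/53 + I*√61 ≈ -0.4717 + 7.8102*I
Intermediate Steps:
o = I*√61 (o = √(15 - 76) = √(-61) = I*√61 ≈ 7.8102*I)
-2050/4346 + o = -2050/4346 + I*√61 = -2050*1/4346 + I*√61 = -25/53 + I*√61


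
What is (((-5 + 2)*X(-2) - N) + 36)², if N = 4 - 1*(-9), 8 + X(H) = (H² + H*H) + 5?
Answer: 64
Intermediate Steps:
X(H) = -3 + 2*H² (X(H) = -8 + ((H² + H*H) + 5) = -8 + ((H² + H²) + 5) = -8 + (2*H² + 5) = -8 + (5 + 2*H²) = -3 + 2*H²)
N = 13 (N = 4 + 9 = 13)
(((-5 + 2)*X(-2) - N) + 36)² = (((-5 + 2)*(-3 + 2*(-2)²) - 1*13) + 36)² = ((-3*(-3 + 2*4) - 13) + 36)² = ((-3*(-3 + 8) - 13) + 36)² = ((-3*5 - 13) + 36)² = ((-15 - 13) + 36)² = (-28 + 36)² = 8² = 64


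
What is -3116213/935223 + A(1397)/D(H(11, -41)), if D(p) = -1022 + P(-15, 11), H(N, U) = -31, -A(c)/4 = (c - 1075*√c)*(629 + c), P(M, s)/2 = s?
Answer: 1323101589278/116902875 - 43559*√1397/5 ≈ -3.1430e+5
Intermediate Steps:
P(M, s) = 2*s
A(c) = -4*(629 + c)*(c - 1075*√c) (A(c) = -4*(c - 1075*√c)*(629 + c) = -4*(629 + c)*(c - 1075*√c))
D(p) = -1000 (D(p) = -1022 + 2*11 = -1022 + 22 = -1000)
-3116213/935223 + A(1397)/D(H(11, -41)) = -3116213/935223 + (-2516*1397 - 4*1397² + 4300*1397^(3/2) + 2704700*√1397)/(-1000) = -3116213*1/935223 + (-3514852 - 4*1951609 + 4300*(1397*√1397) + 2704700*√1397)*(-1/1000) = -3116213/935223 + (-3514852 - 7806436 + 6007100*√1397 + 2704700*√1397)*(-1/1000) = -3116213/935223 + (-11321288 + 8711800*√1397)*(-1/1000) = -3116213/935223 + (1415161/125 - 43559*√1397/5) = 1323101589278/116902875 - 43559*√1397/5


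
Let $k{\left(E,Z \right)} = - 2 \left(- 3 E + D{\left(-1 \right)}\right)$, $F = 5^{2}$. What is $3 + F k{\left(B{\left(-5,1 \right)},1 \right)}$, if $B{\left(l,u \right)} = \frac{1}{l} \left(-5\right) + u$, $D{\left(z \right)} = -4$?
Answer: $503$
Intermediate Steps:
$B{\left(l,u \right)} = u - \frac{5}{l}$ ($B{\left(l,u \right)} = - \frac{5}{l} + u = u - \frac{5}{l}$)
$F = 25$
$k{\left(E,Z \right)} = 8 + 6 E$ ($k{\left(E,Z \right)} = - 2 \left(- 3 E - 4\right) = - 2 \left(-4 - 3 E\right) = 8 + 6 E$)
$3 + F k{\left(B{\left(-5,1 \right)},1 \right)} = 3 + 25 \left(8 + 6 \left(1 - \frac{5}{-5}\right)\right) = 3 + 25 \left(8 + 6 \left(1 - -1\right)\right) = 3 + 25 \left(8 + 6 \left(1 + 1\right)\right) = 3 + 25 \left(8 + 6 \cdot 2\right) = 3 + 25 \left(8 + 12\right) = 3 + 25 \cdot 20 = 3 + 500 = 503$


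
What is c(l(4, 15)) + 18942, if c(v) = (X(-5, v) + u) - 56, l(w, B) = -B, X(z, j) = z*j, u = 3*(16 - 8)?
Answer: 18985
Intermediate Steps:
u = 24 (u = 3*8 = 24)
X(z, j) = j*z
c(v) = -32 - 5*v (c(v) = (v*(-5) + 24) - 56 = (-5*v + 24) - 56 = (24 - 5*v) - 56 = -32 - 5*v)
c(l(4, 15)) + 18942 = (-32 - (-5)*15) + 18942 = (-32 - 5*(-15)) + 18942 = (-32 + 75) + 18942 = 43 + 18942 = 18985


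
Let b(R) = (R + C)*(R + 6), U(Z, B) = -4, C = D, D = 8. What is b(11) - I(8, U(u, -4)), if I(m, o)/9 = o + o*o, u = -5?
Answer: 215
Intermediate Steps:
C = 8
I(m, o) = 9*o + 9*o² (I(m, o) = 9*(o + o*o) = 9*(o + o²) = 9*o + 9*o²)
b(R) = (6 + R)*(8 + R) (b(R) = (R + 8)*(R + 6) = (8 + R)*(6 + R) = (6 + R)*(8 + R))
b(11) - I(8, U(u, -4)) = (48 + 11² + 14*11) - 9*(-4)*(1 - 4) = (48 + 121 + 154) - 9*(-4)*(-3) = 323 - 1*108 = 323 - 108 = 215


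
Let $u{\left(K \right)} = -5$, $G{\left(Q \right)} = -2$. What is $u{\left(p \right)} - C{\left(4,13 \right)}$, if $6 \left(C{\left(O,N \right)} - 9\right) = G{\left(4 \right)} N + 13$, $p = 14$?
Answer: $- \frac{71}{6} \approx -11.833$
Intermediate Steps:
$C{\left(O,N \right)} = \frac{67}{6} - \frac{N}{3}$ ($C{\left(O,N \right)} = 9 + \frac{- 2 N + 13}{6} = 9 + \frac{13 - 2 N}{6} = 9 - \left(- \frac{13}{6} + \frac{N}{3}\right) = \frac{67}{6} - \frac{N}{3}$)
$u{\left(p \right)} - C{\left(4,13 \right)} = -5 - \left(\frac{67}{6} - \frac{13}{3}\right) = -5 - \frac{41}{6} = - \frac{71}{6}$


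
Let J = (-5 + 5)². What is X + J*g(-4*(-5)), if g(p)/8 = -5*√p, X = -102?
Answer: -102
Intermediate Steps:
g(p) = -40*√p (g(p) = 8*(-5*√p) = -40*√p)
J = 0 (J = 0² = 0)
X + J*g(-4*(-5)) = -102 + 0*(-40*2*√5) = -102 + 0*(-80*√5) = -102 + 0 = -102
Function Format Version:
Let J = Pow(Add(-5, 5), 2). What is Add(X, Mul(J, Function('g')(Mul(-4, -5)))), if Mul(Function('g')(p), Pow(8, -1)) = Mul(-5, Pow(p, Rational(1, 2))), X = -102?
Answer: -102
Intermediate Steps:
Function('g')(p) = Mul(-40, Pow(p, Rational(1, 2))) (Function('g')(p) = Mul(8, Mul(-5, Pow(p, Rational(1, 2)))) = Mul(-40, Pow(p, Rational(1, 2))))
J = 0 (J = Pow(0, 2) = 0)
Add(X, Mul(J, Function('g')(Mul(-4, -5)))) = Add(-102, Mul(0, Mul(-40, Pow(Mul(-4, -5), Rational(1, 2))))) = Add(-102, Mul(0, Mul(-40, Pow(20, Rational(1, 2))))) = Add(-102, Mul(0, Mul(-40, Mul(2, Pow(5, Rational(1, 2)))))) = Add(-102, Mul(0, Mul(-80, Pow(5, Rational(1, 2))))) = Add(-102, 0) = -102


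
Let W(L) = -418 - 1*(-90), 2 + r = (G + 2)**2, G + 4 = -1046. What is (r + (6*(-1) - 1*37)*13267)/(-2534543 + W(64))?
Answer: -527821/2534871 ≈ -0.20822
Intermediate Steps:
G = -1050 (G = -4 - 1046 = -1050)
r = 1098302 (r = -2 + (-1050 + 2)**2 = -2 + (-1048)**2 = -2 + 1098304 = 1098302)
W(L) = -328 (W(L) = -418 + 90 = -328)
(r + (6*(-1) - 1*37)*13267)/(-2534543 + W(64)) = (1098302 + (6*(-1) - 1*37)*13267)/(-2534543 - 328) = (1098302 + (-6 - 37)*13267)/(-2534871) = (1098302 - 43*13267)*(-1/2534871) = (1098302 - 570481)*(-1/2534871) = 527821*(-1/2534871) = -527821/2534871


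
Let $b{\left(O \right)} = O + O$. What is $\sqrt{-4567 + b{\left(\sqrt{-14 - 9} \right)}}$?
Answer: $\sqrt{-4567 + 2 i \sqrt{23}} \approx 0.071 + 67.58 i$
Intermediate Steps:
$b{\left(O \right)} = 2 O$
$\sqrt{-4567 + b{\left(\sqrt{-14 - 9} \right)}} = \sqrt{-4567 + 2 \sqrt{-14 - 9}} = \sqrt{-4567 + 2 \sqrt{-23}} = \sqrt{-4567 + 2 i \sqrt{23}}$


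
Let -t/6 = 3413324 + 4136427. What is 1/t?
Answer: -1/45298506 ≈ -2.2076e-8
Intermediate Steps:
t = -45298506 (t = -6*(3413324 + 4136427) = -6*7549751 = -45298506)
1/t = 1/(-45298506) = -1/45298506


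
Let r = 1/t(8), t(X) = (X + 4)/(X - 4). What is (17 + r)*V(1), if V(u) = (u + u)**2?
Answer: 208/3 ≈ 69.333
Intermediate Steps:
t(X) = (4 + X)/(-4 + X)
r = 1/3 (r = 1/((4 + 8)/(-4 + 8)) = 1/(12/4) = 1/((1/4)*12) = 1/3 ≈ 0.33333)
V(u) = 4*u**2 (V(u) = (2*u)**2 = 4*u**2)
(17 + r)*V(1) = (17 + 1/3)*(4*1**2) = 52*(4*1)/3 = (52/3)*4 = 208/3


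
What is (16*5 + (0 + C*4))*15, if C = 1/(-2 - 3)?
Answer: 1188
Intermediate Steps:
C = -1/5 (C = 1/(-5) = -1/5 ≈ -0.20000)
(16*5 + (0 + C*4))*15 = (16*5 + (0 - 1/5*4))*15 = (80 + (0 - 4/5))*15 = (80 - 4/5)*15 = (396/5)*15 = 1188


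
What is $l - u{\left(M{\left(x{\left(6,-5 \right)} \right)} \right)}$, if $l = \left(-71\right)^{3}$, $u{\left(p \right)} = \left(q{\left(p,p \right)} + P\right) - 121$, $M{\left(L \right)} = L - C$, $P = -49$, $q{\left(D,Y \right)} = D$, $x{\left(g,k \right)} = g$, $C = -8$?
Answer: $-357755$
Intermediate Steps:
$M{\left(L \right)} = 8 + L$ ($M{\left(L \right)} = L - -8 = L + 8 = 8 + L$)
$u{\left(p \right)} = -170 + p$ ($u{\left(p \right)} = \left(p - 49\right) - 121 = \left(-49 + p\right) - 121 = -170 + p$)
$l = -357911$
$l - u{\left(M{\left(x{\left(6,-5 \right)} \right)} \right)} = -357911 - \left(-170 + \left(8 + 6\right)\right) = -357911 - \left(-170 + 14\right) = -357911 - -156 = -357911 + 156 = -357755$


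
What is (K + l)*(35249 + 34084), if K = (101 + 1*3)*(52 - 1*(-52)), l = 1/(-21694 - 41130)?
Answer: 47112077386539/62824 ≈ 7.4991e+8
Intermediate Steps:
l = -1/62824 (l = 1/(-62824) = -1/62824 ≈ -1.5917e-5)
K = 10816 (K = (101 + 3)*(52 + 52) = 104*104 = 10816)
(K + l)*(35249 + 34084) = (10816 - 1/62824)*(35249 + 34084) = (679504383/62824)*69333 = 47112077386539/62824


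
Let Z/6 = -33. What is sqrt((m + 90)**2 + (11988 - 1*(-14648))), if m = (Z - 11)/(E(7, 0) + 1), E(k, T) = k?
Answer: 15*sqrt(8737)/8 ≈ 175.26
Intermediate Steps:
Z = -198 (Z = 6*(-33) = -198)
m = -209/8 (m = (-198 - 11)/(7 + 1) = -209/8 ≈ -26.125)
sqrt((m + 90)**2 + (11988 - 1*(-14648))) = sqrt((-209/8 + 90)**2 + (11988 - 1*(-14648))) = sqrt((511/8)**2 + (11988 + 14648)) = sqrt(261121/64 + 26636) = sqrt(1965825/64) = 15*sqrt(8737)/8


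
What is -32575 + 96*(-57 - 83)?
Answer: -46015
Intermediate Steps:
-32575 + 96*(-57 - 83) = -32575 + 96*(-140) = -32575 - 13440 = -46015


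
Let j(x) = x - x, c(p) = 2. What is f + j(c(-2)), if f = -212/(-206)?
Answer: 106/103 ≈ 1.0291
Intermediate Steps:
j(x) = 0
f = 106/103 (f = -212*(-1/206) = 106/103 ≈ 1.0291)
f + j(c(-2)) = 106/103 + 0 = 106/103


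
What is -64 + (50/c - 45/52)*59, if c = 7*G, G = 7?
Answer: -139767/2548 ≈ -54.854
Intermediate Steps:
c = 49 (c = 7*7 = 49)
-64 + (50/c - 45/52)*59 = -64 + (50/49 - 45/52)*59 = -64 + (395/2548)*59 = -64 + 23305/2548 = -139767/2548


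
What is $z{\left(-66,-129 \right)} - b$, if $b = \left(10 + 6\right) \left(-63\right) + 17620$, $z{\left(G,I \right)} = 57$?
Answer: $-16555$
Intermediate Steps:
$b = 16612$ ($b = 16 \left(-63\right) + 17620 = -1008 + 17620 = 16612$)
$z{\left(-66,-129 \right)} - b = 57 - 16612 = -16555$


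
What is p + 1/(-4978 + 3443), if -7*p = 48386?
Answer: -74272517/10745 ≈ -6912.3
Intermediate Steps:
p = -48386/7 (p = -⅐*48386 = -48386/7 ≈ -6912.3)
p + 1/(-4978 + 3443) = -48386/7 + 1/(-4978 + 3443) = -48386/7 + 1/(-1535) = -48386/7 - 1/1535 = -74272517/10745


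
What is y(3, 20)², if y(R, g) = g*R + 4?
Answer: 4096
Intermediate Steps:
y(R, g) = 4 + R*g (y(R, g) = R*g + 4 = 4 + R*g)
y(3, 20)² = (4 + 3*20)² = (4 + 60)² = 64² = 4096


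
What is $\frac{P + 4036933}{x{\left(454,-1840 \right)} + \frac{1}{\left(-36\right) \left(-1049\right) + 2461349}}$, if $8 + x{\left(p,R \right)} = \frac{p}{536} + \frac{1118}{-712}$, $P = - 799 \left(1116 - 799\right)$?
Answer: $- \frac{112769499930618700}{259990210803} \approx -4.3375 \cdot 10^{5}$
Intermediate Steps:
$P = -253283$ ($P = \left(-799\right) 317 = -253283$)
$x{\left(p,R \right)} = - \frac{3407}{356} + \frac{p}{536}$ ($x{\left(p,R \right)} = -8 + \left(\frac{p}{536} + \frac{1118}{-712}\right) = -8 + \left(p \frac{1}{536} + 1118 \left(- \frac{1}{712}\right)\right) = -8 + \left(\frac{p}{536} - \frac{559}{356}\right) = -8 + \left(- \frac{559}{356} + \frac{p}{536}\right) = - \frac{3407}{356} + \frac{p}{536}$)
$\frac{P + 4036933}{x{\left(454,-1840 \right)} + \frac{1}{\left(-36\right) \left(-1049\right) + 2461349}} = \frac{-253283 + 4036933}{\left(- \frac{3407}{356} + \frac{1}{536} \cdot 454\right) + \frac{1}{\left(-36\right) \left(-1049\right) + 2461349}} = \frac{3783650}{\left(- \frac{3407}{356} + \frac{227}{268}\right) + \frac{1}{37764 + 2461349}} = \frac{3783650}{- \frac{104033}{11926} + \frac{1}{2499113}} = \frac{3783650}{- \frac{259990210803}{29804421638}} = 3783650 \left(- \frac{29804421638}{259990210803}\right) = - \frac{112769499930618700}{259990210803}$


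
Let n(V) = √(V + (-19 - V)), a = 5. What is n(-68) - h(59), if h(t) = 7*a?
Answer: -35 + I*√19 ≈ -35.0 + 4.3589*I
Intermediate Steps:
h(t) = 35 (h(t) = 7*5 = 35)
n(V) = I*√19 (n(V) = √(-19) = I*√19)
n(-68) - h(59) = I*√19 - 1*35 = I*√19 - 35 = -35 + I*√19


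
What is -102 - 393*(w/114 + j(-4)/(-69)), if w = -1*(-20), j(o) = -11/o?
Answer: -271437/1748 ≈ -155.28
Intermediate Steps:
w = 20
-102 - 393*(w/114 + j(-4)/(-69)) = -102 - 393*(20/114 - 11/(-4)/(-69)) = -102 - 393*(20*(1/114) - 11*(-1/4)*(-1/69)) = -102 - 393*(10/57 + (11/4)*(-1/69)) = -102 - 393*(10/57 - 11/276) = -102 - 393*237/1748 = -102 - 93141/1748 = -271437/1748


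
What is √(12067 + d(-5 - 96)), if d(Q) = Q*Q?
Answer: 2*√5567 ≈ 149.22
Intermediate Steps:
d(Q) = Q²
√(12067 + d(-5 - 96)) = √(12067 + (-5 - 96)²) = √(12067 + (-101)²) = √(12067 + 10201) = √22268 = 2*√5567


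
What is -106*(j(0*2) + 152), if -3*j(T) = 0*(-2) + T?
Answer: -16112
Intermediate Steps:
j(T) = -T/3 (j(T) = -(0*(-2) + T)/3 = -(0 + T)/3 = -T/3)
-106*(j(0*2) + 152) = -106*(-0*2 + 152) = -106*(-1/3*0 + 152) = -106*(0 + 152) = -106*152 = -16112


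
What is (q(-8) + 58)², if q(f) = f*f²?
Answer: 206116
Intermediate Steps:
q(f) = f³
(q(-8) + 58)² = ((-8)³ + 58)² = (-512 + 58)² = (-454)² = 206116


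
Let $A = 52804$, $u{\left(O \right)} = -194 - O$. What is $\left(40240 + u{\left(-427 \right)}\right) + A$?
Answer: $93277$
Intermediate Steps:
$\left(40240 + u{\left(-427 \right)}\right) + A = \left(40240 - -233\right) + 52804 = \left(40240 + \left(-194 + 427\right)\right) + 52804 = \left(40240 + 233\right) + 52804 = 40473 + 52804 = 93277$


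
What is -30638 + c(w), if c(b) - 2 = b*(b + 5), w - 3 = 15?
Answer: -30222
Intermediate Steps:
w = 18 (w = 3 + 15 = 18)
c(b) = 2 + b*(5 + b) (c(b) = 2 + b*(b + 5) = 2 + b*(5 + b))
-30638 + c(w) = -30638 + (2 + 18² + 5*18) = -30638 + (2 + 324 + 90) = -30638 + 416 = -30222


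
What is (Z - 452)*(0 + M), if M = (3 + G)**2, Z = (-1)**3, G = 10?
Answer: -76557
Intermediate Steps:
Z = -1
M = 169 (M = (3 + 10)**2 = 13**2 = 169)
(Z - 452)*(0 + M) = (-1 - 452)*(0 + 169) = -453*169 = -76557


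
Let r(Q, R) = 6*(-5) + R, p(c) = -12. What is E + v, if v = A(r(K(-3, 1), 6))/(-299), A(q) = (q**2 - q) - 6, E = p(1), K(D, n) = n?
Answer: -4182/299 ≈ -13.987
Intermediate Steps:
E = -12
r(Q, R) = -30 + R
A(q) = -6 + q**2 - q
v = -594/299 (v = (-6 + (-30 + 6)**2 - (-30 + 6))/(-299) = (-6 + (-24)**2 - 1*(-24))*(-1/299) = (-6 + 576 + 24)*(-1/299) = 594*(-1/299) = -594/299 ≈ -1.9866)
E + v = -12 - 594/299 = -4182/299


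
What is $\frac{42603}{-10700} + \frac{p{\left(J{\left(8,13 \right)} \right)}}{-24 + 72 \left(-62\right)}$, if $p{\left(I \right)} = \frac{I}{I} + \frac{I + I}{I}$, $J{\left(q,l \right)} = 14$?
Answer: $- \frac{15936197}{4001800} \approx -3.9823$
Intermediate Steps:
$p{\left(I \right)} = 3$ ($p{\left(I \right)} = 1 + \frac{2 I}{I} = 1 + 2 = 3$)
$\frac{42603}{-10700} + \frac{p{\left(J{\left(8,13 \right)} \right)}}{-24 + 72 \left(-62\right)} = \frac{42603}{-10700} + \frac{3}{-24 + 72 \left(-62\right)} = 42603 \left(- \frac{1}{10700}\right) + \frac{3}{-24 - 4464} = - \frac{42603}{10700} + \frac{3}{-4488} = - \frac{42603}{10700} + 3 \left(- \frac{1}{4488}\right) = - \frac{42603}{10700} - \frac{1}{1496} = - \frac{15936197}{4001800}$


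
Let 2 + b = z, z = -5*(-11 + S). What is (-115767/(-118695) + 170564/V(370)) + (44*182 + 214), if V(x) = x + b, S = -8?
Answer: 157381719457/18318595 ≈ 8591.4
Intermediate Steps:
z = 95 (z = -5*(-11 - 8) = -5*(-19) = -1*(-95) = 95)
b = 93 (b = -2 + 95 = 93)
V(x) = 93 + x (V(x) = x + 93 = 93 + x)
(-115767/(-118695) + 170564/V(370)) + (44*182 + 214) = (-115767/(-118695) + 170564/(93 + 370)) + (44*182 + 214) = (-115767*(-1/118695) + 170564/463) + (8008 + 214) = (38589/39565 + 170564*(1/463)) + 8222 = (38589/39565 + 170564/463) + 8222 = 6766231367/18318595 + 8222 = 157381719457/18318595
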